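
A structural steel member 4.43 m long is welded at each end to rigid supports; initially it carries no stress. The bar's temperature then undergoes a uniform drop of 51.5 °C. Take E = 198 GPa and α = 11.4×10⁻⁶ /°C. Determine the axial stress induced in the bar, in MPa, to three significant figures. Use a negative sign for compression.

Free thermal expansion αLΔT = 11.4e-6 · 4430 · -51.5 = -2.601 mm.
The walls impose strain ε = −(-2.601)/4430 = 5.8710e-04; σ = Eε = 198000 · 5.8710e-04 = 116.2 MPa.

116 MPa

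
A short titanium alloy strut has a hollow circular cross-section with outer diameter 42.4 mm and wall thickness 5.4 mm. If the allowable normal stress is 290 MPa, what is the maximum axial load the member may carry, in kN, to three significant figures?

182 kN

A = 627.7 mm².
P_max = σ_allow · A = 290 · 627.7 = 182000 N = 182 kN.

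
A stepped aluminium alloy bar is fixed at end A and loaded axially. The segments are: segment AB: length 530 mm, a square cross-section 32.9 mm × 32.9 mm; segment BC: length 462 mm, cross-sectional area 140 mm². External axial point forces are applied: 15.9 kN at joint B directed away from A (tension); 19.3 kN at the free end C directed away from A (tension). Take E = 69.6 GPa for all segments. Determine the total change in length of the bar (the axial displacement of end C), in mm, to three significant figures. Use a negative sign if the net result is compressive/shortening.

Internal axial forces (sectioning from the free end, tension +): N_BC = 19.3 kN, N_AB = 35.2 kN.
A_AB = 1082 mm².
δ_AB = 35200·530/(1082·69600) = 0.2476 mm
δ_BC = 19300·462/(140·69600) = 0.9151 mm
δ = Σδ_i = 1.163 mm.

1.16 mm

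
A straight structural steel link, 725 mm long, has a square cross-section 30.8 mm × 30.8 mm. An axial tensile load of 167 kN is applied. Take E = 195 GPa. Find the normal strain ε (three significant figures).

A = 948.6 mm².
σ = N/A = 176 MPa; ε = σ/E = 176/195000 = 9.028e-04.

9.03e-04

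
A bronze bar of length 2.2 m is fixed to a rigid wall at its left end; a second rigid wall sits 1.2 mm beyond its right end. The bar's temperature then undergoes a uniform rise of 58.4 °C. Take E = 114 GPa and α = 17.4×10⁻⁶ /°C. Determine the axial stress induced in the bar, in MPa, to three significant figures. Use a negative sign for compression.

-53.7 MPa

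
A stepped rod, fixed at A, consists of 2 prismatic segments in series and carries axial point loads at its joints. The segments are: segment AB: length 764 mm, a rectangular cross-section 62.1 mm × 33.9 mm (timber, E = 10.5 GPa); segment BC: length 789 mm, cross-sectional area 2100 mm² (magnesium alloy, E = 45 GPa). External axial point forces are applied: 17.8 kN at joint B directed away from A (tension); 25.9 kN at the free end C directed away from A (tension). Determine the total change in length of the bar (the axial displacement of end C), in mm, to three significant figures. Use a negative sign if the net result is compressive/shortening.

1.73 mm

Internal axial forces (sectioning from the free end, tension +): N_BC = 25.9 kN, N_AB = 43.7 kN.
A_AB = 2105 mm².
δ_AB = 43700·764/(2105·10500) = 1.51 mm
δ_BC = 25900·789/(2100·45000) = 0.2162 mm
δ = Σδ_i = 1.727 mm.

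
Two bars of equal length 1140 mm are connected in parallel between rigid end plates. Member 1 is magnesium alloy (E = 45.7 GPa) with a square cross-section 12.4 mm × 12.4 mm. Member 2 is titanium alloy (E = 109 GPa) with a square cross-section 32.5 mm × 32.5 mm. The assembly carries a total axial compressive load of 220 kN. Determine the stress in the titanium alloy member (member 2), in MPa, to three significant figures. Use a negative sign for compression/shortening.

A_1 = 153.8 mm².
A_2 = 1056 mm².
Equal strain + equilibrium ⇒ each member carries load in proportion to AE: A₁E₁ = 7027000 N, A₂E₂ = 115100000 N, ΣAE = 122200000 N.
σ₂ = P·E₂/ΣAE = -220000·109000/122200000 = -196.3 MPa.

-196 MPa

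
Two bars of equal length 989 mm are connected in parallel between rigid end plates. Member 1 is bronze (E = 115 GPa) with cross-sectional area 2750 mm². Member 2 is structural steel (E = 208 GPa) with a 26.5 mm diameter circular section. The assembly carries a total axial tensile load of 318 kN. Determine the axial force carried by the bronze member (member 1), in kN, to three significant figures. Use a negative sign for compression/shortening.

233 kN

A_2 = 551.5 mm².
Equal strain + equilibrium ⇒ each member carries load in proportion to AE: A₁E₁ = 316200000 N, A₂E₂ = 114700000 N, ΣAE = 431000000 N.
F₁ = P·A₁E₁/ΣAE = 318000·316200000/431000000 = 233400 N.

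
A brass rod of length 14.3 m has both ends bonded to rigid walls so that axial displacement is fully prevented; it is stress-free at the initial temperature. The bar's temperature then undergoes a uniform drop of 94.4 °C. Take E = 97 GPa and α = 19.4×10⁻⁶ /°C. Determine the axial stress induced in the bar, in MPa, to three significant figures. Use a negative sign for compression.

178 MPa

Free thermal expansion αLΔT = 19.4e-6 · 14300 · -94.4 = -26.19 mm.
The walls impose strain ε = −(-26.19)/14300 = 1.8314e-03; σ = Eε = 97000 · 1.8314e-03 = 177.6 MPa.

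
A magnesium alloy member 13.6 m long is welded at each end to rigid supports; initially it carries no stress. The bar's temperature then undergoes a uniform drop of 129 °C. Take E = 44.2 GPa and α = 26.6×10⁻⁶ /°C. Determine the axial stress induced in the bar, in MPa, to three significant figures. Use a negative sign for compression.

152 MPa

Free thermal expansion αLΔT = 26.6e-6 · 13600 · -129 = -46.67 mm.
The walls impose strain ε = −(-46.67)/13600 = 3.4314e-03; σ = Eε = 44200 · 3.4314e-03 = 151.7 MPa.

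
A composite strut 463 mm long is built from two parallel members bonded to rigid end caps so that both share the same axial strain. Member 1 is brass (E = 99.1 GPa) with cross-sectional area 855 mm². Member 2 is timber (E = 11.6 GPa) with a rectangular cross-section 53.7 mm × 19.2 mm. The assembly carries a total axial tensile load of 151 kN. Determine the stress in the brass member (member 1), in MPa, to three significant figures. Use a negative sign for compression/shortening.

A_2 = 1031 mm².
Equal strain + equilibrium ⇒ each member carries load in proportion to AE: A₁E₁ = 84730000 N, A₂E₂ = 11960000 N, ΣAE = 96690000 N.
σ₁ = P·E₁/ΣAE = 151000·99100/96690000 = 154.8 MPa.

155 MPa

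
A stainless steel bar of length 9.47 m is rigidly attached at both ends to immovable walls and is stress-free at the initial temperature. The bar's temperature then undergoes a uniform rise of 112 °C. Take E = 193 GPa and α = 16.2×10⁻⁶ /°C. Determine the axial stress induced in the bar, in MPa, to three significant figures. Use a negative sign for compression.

Free thermal expansion αLΔT = 16.2e-6 · 9470 · 112 = 17.18 mm.
The walls impose strain ε = −(17.18)/9470 = -1.8144e-03; σ = Eε = 193000 · -1.8144e-03 = -350.2 MPa.

-350 MPa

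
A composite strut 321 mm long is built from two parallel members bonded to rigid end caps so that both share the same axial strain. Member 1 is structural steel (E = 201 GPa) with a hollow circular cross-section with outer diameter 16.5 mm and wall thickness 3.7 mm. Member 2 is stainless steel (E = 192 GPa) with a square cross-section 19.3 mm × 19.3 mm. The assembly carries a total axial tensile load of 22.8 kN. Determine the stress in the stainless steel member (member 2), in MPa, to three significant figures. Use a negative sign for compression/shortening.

43.2 MPa

A_1 = 148.8 mm².
A_2 = 372.5 mm².
Equal strain + equilibrium ⇒ each member carries load in proportion to AE: A₁E₁ = 29910000 N, A₂E₂ = 71520000 N, ΣAE = 101400000 N.
σ₂ = P·E₂/ΣAE = 22800·192000/101400000 = 43.16 MPa.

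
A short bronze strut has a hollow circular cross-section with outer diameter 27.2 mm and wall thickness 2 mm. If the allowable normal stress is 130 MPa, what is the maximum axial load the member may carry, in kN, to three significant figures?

20.6 kN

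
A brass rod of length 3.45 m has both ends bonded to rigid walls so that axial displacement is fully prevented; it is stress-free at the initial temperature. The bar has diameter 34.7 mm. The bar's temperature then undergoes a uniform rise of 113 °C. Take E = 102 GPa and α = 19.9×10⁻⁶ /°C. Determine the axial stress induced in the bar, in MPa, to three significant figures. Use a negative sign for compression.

Free thermal expansion αLΔT = 19.9e-6 · 3450 · 113 = 7.758 mm.
The walls impose strain ε = −(7.758)/3450 = -2.2487e-03; σ = Eε = 102000 · -2.2487e-03 = -229.4 MPa.

-229 MPa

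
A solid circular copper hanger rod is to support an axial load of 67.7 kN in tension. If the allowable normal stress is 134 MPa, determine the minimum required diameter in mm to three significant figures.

25.4 mm

Required area A ≥ P/σ_allow = 67700/134 = 505.2 mm².
For a solid circular section, d ≥ √(4A/π) = 25.36 mm.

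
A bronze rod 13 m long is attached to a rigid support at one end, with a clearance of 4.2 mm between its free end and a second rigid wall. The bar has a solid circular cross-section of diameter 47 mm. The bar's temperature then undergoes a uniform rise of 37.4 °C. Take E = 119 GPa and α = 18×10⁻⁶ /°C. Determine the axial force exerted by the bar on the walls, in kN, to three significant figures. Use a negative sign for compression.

-72.3 kN

Free thermal expansion αLΔT = 18e-6 · 13000 · 37.4 = 8.752 mm.
The walls engage after the gap closes; constrained expansion = 8.752 − 4.2 = 4.552 mm.
The walls impose strain ε = −(4.552)/13000 = -3.5012e-04; σ = Eε = 119000 · -3.5012e-04 = -41.66 MPa.
Wall reaction R = σ·A = -41.66·1735 = -72290 N = -72.29 kN.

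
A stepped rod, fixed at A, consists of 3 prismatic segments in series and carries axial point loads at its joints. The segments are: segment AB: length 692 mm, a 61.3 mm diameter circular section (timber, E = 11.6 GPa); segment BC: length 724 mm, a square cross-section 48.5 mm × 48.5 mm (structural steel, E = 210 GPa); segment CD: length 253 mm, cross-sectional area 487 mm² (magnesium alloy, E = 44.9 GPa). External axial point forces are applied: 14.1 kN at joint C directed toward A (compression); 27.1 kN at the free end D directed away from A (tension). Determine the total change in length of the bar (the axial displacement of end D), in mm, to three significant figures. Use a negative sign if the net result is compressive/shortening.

0.595 mm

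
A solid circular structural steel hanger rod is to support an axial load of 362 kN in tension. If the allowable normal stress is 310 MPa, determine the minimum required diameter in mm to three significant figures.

38.6 mm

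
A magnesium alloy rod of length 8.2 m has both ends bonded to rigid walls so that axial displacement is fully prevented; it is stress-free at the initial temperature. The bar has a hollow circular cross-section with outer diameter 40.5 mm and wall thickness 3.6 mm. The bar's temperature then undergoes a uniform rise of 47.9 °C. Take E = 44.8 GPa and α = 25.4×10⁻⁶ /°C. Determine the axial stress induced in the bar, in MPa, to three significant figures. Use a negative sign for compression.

Free thermal expansion αLΔT = 25.4e-6 · 8200 · 47.9 = 9.977 mm.
The walls impose strain ε = −(9.977)/8200 = -1.2167e-03; σ = Eε = 44800 · -1.2167e-03 = -54.51 MPa.

-54.5 MPa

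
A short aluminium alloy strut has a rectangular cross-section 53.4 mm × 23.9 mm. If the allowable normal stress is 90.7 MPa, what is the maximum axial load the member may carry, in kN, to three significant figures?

116 kN

A = 1276 mm².
P_max = σ_allow · A = 90.7 · 1276 = 115800 N = 115.8 kN.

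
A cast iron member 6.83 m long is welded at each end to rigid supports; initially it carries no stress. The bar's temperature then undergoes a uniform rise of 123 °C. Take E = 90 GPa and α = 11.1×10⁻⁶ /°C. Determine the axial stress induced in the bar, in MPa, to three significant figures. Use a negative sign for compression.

Free thermal expansion αLΔT = 11.1e-6 · 6830 · 123 = 9.325 mm.
The walls impose strain ε = −(9.325)/6830 = -1.3653e-03; σ = Eε = 90000 · -1.3653e-03 = -122.9 MPa.

-123 MPa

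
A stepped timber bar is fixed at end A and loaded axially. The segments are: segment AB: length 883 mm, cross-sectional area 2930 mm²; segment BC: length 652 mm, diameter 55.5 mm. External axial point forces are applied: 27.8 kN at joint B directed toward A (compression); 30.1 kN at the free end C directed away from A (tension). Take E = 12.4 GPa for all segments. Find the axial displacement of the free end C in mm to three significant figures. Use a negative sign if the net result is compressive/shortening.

0.710 mm

Internal axial forces (sectioning from the free end, tension +): N_BC = 30.1 kN, N_AB = 2.3 kN.
A_BC = 2419 mm².
δ_AB = 2300·883/(2930·12400) = 0.0559 mm
δ_BC = 30100·652/(2419·12400) = 0.6542 mm
δ = Σδ_i = 0.7101 mm.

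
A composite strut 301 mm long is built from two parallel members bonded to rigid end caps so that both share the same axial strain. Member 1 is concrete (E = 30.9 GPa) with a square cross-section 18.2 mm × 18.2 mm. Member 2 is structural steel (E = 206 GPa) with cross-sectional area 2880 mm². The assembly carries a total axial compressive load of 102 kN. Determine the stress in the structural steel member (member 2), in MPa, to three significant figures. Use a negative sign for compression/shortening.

A_1 = 331.2 mm².
Equal strain + equilibrium ⇒ each member carries load in proportion to AE: A₁E₁ = 10240000 N, A₂E₂ = 593300000 N, ΣAE = 603500000 N.
σ₂ = P·E₂/ΣAE = -102000·206000/603500000 = -34.82 MPa.

-34.8 MPa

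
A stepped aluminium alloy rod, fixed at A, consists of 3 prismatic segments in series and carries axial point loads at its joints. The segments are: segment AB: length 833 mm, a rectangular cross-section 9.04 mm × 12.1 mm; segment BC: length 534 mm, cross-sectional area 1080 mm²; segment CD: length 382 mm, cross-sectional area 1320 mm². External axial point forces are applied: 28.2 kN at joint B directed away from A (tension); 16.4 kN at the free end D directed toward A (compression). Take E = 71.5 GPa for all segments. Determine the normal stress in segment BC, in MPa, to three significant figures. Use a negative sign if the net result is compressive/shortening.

-15.2 MPa

Internal axial forces (sectioning from the free end, tension +): N_CD = -16.4 kN, N_BC = -16.4 kN, N_AB = 11.8 kN.
σ_BC = N_BC/A_BC = -16400/1080 = -15.19 MPa.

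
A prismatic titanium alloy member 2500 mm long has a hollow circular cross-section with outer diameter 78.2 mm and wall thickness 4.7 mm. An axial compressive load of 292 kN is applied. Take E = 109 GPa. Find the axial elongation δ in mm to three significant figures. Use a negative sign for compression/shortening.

-6.17 mm

A = 1085 mm².
δ_mech = NL/(AE) = -292000·2500/(1085·109000) = -6.171 mm.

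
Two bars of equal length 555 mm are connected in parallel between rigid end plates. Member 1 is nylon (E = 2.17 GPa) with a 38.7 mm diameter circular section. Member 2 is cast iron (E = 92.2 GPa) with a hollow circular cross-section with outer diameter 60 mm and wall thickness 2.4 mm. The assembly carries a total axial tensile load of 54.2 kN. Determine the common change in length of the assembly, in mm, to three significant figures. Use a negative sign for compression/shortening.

A_1 = 1176 mm².
A_2 = 434.3 mm².
Equal strain + equilibrium ⇒ each member carries load in proportion to AE: A₁E₁ = 2553000 N, A₂E₂ = 40040000 N, ΣAE = 42590000 N.
δ = PL/ΣAE = 54200·555/42590000 = 0.7062 mm.

0.706 mm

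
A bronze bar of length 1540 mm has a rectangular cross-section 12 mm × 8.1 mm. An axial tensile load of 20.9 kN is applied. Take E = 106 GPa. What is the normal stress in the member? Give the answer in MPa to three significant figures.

215 MPa

A = 97.2 mm².
σ = N/A = 20900/97.2 = 215 MPa.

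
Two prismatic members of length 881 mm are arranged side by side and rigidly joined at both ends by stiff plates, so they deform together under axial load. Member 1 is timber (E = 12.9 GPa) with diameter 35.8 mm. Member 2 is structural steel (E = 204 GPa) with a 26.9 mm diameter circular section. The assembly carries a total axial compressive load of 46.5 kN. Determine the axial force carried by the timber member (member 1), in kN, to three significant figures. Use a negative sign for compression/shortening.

-4.68 kN

A_1 = 1007 mm².
A_2 = 568.3 mm².
Equal strain + equilibrium ⇒ each member carries load in proportion to AE: A₁E₁ = 12990000 N, A₂E₂ = 115900000 N, ΣAE = 128900000 N.
F₁ = P·A₁E₁/ΣAE = -46500·12990000/128900000 = -4683 N.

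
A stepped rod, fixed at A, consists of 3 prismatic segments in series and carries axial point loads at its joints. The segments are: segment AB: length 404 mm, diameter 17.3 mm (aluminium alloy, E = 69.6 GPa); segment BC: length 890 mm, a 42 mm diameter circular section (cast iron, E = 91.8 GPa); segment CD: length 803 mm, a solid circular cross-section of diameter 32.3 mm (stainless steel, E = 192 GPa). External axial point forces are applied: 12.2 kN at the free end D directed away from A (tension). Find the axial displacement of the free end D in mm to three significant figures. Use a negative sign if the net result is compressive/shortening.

Internal axial forces (sectioning from the free end, tension +): N_CD = 12.2 kN, N_BC = 12.2 kN, N_AB = 12.2 kN.
A_AB = 235.1 mm².
A_BC = 1385 mm².
A_CD = 819.4 mm².
δ_AB = 12200·404/(235.1·69600) = 0.3013 mm
δ_BC = 12200·890/(1385·91800) = 0.08537 mm
δ_CD = 12200·803/(819.4·192000) = 0.06227 mm
δ = Σδ_i = 0.4489 mm.

0.449 mm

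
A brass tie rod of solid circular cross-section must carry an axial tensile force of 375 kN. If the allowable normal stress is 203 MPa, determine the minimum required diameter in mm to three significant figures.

48.5 mm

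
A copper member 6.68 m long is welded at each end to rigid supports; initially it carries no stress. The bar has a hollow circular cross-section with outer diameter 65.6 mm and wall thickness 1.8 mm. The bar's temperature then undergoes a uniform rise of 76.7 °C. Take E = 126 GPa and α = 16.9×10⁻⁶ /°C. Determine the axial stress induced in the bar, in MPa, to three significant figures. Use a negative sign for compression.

Free thermal expansion αLΔT = 16.9e-6 · 6680 · 76.7 = 8.659 mm.
The walls impose strain ε = −(8.659)/6680 = -1.2962e-03; σ = Eε = 126000 · -1.2962e-03 = -163.3 MPa.

-163 MPa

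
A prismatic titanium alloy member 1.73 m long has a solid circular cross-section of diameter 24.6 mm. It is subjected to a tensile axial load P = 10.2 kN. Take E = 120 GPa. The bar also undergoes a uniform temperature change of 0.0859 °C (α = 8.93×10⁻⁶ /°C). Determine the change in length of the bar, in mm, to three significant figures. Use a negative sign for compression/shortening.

0.311 mm

A = 475.3 mm².
δ_mech = NL/(AE) = 10200·1730/(475.3·120000) = 0.3094 mm.
δ_thermal = αLΔT = 8.93e-6·1730·0.0859 = 0.001327 mm.
δ = δ_mech + δ_thermal = 0.3107 mm.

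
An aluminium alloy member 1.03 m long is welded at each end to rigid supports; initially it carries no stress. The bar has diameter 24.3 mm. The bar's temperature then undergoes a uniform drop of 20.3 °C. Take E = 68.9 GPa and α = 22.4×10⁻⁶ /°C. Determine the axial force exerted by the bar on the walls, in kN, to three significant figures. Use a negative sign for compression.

Free thermal expansion αLΔT = 22.4e-6 · 1030 · -20.3 = -0.4684 mm.
The walls impose strain ε = −(-0.4684)/1030 = 4.5472e-04; σ = Eε = 68900 · 4.5472e-04 = 31.33 MPa.
Wall reaction R = σ·A = 31.33·463.8 = 14530 N = 14.53 kN.

14.5 kN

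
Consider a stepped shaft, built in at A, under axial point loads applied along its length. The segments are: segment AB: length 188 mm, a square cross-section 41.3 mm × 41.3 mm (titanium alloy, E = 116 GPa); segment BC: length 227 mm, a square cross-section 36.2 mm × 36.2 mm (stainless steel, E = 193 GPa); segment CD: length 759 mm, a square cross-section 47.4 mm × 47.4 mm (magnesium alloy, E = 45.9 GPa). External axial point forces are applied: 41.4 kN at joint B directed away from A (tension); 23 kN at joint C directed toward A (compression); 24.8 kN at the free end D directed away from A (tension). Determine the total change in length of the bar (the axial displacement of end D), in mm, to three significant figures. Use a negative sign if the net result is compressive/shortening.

0.225 mm

Internal axial forces (sectioning from the free end, tension +): N_CD = 24.8 kN, N_BC = 1.8 kN, N_AB = 43.2 kN.
A_AB = 1706 mm².
A_BC = 1310 mm².
A_CD = 2247 mm².
δ_AB = 43200·188/(1706·116000) = 0.04105 mm
δ_BC = 1800·227/(1310·193000) = 0.001616 mm
δ_CD = 24800·759/(2247·45900) = 0.1825 mm
δ = Σδ_i = 0.2252 mm.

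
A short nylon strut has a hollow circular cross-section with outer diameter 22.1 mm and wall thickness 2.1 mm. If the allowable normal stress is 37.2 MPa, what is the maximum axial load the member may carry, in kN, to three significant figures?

A = 131.9 mm².
P_max = σ_allow · A = 37.2 · 131.9 = 4908 N = 4.908 kN.

4.91 kN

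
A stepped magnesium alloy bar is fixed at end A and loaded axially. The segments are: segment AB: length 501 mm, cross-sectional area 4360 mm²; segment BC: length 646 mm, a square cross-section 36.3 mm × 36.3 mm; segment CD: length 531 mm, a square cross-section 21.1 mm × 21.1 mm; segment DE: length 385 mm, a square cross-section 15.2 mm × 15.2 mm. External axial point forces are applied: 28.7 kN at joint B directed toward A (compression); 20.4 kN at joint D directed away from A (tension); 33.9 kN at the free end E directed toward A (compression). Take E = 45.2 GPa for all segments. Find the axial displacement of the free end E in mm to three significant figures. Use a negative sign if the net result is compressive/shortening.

Internal axial forces (sectioning from the free end, tension +): N_DE = -33.9 kN, N_CD = -13.5 kN, N_BC = -13.5 kN, N_AB = -42.2 kN.
A_BC = 1318 mm².
A_CD = 445.2 mm².
A_DE = 231 mm².
δ_AB = -42200·501/(4360·45200) = -0.1073 mm
δ_BC = -13500·646/(1318·45200) = -0.1464 mm
δ_CD = -13500·531/(445.2·45200) = -0.3562 mm
δ_DE = -33900·385/(231·45200) = -1.25 mm
δ = Σδ_i = -1.86 mm.

-1.86 mm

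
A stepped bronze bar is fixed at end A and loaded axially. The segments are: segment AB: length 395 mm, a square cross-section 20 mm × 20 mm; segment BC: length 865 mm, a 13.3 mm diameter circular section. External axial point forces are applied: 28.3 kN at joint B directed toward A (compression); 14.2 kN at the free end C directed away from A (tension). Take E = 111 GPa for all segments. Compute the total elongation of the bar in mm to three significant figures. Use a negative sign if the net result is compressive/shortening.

Internal axial forces (sectioning from the free end, tension +): N_BC = 14.2 kN, N_AB = -14.1 kN.
A_AB = 400 mm².
A_BC = 138.9 mm².
δ_AB = -14100·395/(400·111000) = -0.1254 mm
δ_BC = 14200·865/(138.9·111000) = 0.7965 mm
δ = Σδ_i = 0.6711 mm.

0.671 mm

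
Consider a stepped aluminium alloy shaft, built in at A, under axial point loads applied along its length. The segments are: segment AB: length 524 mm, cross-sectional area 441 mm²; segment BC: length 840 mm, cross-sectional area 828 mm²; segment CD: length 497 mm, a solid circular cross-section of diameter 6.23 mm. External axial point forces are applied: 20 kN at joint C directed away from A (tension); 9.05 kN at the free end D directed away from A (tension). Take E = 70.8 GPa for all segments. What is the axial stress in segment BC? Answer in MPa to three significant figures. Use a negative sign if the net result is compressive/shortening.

35.1 MPa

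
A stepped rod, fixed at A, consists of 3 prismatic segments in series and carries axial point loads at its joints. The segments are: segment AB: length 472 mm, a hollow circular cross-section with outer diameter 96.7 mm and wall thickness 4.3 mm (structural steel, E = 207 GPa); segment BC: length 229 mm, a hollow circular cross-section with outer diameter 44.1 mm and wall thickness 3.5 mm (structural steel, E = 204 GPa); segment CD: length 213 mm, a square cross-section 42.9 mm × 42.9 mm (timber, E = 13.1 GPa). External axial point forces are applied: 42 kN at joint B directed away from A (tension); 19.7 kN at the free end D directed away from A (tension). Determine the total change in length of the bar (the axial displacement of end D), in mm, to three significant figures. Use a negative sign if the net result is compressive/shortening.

Internal axial forces (sectioning from the free end, tension +): N_CD = 19.7 kN, N_BC = 19.7 kN, N_AB = 61.7 kN.
A_AB = 1248 mm².
A_BC = 446.4 mm².
A_CD = 1840 mm².
δ_AB = 61700·472/(1248·207000) = 0.1127 mm
δ_BC = 19700·229/(446.4·204000) = 0.04954 mm
δ_CD = 19700·213/(1840·13100) = 0.174 mm
δ = Σδ_i = 0.3363 mm.

0.336 mm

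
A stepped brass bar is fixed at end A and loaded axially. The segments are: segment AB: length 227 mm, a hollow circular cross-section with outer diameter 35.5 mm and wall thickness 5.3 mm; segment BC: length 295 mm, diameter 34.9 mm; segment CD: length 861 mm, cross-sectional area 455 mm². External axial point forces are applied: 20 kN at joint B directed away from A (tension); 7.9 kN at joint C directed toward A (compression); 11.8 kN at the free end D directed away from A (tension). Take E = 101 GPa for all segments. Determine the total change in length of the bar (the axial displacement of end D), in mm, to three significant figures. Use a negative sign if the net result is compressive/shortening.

0.340 mm

Internal axial forces (sectioning from the free end, tension +): N_CD = 11.8 kN, N_BC = 3.9 kN, N_AB = 23.9 kN.
A_AB = 502.8 mm².
A_BC = 956.6 mm².
δ_AB = 23900·227/(502.8·101000) = 0.1068 mm
δ_BC = 3900·295/(956.6·101000) = 0.01191 mm
δ_CD = 11800·861/(455·101000) = 0.2211 mm
δ = Σδ_i = 0.3398 mm.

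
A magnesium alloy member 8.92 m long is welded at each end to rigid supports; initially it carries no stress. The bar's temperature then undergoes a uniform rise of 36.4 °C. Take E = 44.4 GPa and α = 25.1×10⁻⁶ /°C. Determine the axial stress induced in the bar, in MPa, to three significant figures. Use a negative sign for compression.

Free thermal expansion αLΔT = 25.1e-6 · 8920 · 36.4 = 8.15 mm.
The walls impose strain ε = −(8.15)/8920 = -9.1364e-04; σ = Eε = 44400 · -9.1364e-04 = -40.57 MPa.

-40.6 MPa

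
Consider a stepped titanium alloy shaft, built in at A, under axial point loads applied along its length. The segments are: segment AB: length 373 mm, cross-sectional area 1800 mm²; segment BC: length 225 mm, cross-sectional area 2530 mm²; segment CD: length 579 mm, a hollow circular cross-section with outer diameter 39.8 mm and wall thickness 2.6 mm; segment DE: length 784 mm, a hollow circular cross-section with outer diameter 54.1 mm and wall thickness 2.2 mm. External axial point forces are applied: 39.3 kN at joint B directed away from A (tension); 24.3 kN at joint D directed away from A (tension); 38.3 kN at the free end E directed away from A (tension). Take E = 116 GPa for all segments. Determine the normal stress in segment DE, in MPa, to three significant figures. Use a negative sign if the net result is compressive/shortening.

Internal axial forces (sectioning from the free end, tension +): N_DE = 38.3 kN, N_CD = 62.6 kN, N_BC = 62.6 kN, N_AB = 101.9 kN.
A_DE = 358.7 mm².
σ_DE = N_DE/A_DE = 38300/358.7 = 106.8 MPa.

107 MPa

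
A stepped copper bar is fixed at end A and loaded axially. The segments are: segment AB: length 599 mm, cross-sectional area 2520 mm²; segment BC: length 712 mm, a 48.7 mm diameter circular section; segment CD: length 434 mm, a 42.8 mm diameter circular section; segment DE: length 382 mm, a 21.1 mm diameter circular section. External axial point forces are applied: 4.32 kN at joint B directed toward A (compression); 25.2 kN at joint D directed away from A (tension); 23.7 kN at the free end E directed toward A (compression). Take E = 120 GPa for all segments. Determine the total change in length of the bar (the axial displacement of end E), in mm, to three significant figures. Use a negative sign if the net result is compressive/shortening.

-0.213 mm

Internal axial forces (sectioning from the free end, tension +): N_DE = -23.7 kN, N_CD = 1.5 kN, N_BC = 1.5 kN, N_AB = -2.82 kN.
A_BC = 1863 mm².
A_CD = 1439 mm².
A_DE = 349.7 mm².
δ_AB = -2820·599/(2520·120000) = -0.005586 mm
δ_BC = 1500·712/(1863·120000) = 0.004778 mm
δ_CD = 1500·434/(1439·120000) = 0.003771 mm
δ_DE = -23700·382/(349.7·120000) = -0.2158 mm
δ = Σδ_i = -0.2128 mm.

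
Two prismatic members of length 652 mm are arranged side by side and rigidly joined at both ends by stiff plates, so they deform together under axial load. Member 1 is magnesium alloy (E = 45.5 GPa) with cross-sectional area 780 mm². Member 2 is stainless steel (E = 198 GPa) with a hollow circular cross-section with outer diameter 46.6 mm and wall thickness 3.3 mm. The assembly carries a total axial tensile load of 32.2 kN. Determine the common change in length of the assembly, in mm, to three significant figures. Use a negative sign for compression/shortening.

0.169 mm

A_2 = 448.9 mm².
Equal strain + equilibrium ⇒ each member carries load in proportion to AE: A₁E₁ = 35490000 N, A₂E₂ = 88880000 N, ΣAE = 124400000 N.
δ = PL/ΣAE = 32200·652/124400000 = 0.1688 mm.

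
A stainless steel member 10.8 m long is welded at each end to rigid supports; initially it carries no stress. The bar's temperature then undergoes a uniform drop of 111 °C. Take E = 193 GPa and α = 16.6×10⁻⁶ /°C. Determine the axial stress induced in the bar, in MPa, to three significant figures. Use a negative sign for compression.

356 MPa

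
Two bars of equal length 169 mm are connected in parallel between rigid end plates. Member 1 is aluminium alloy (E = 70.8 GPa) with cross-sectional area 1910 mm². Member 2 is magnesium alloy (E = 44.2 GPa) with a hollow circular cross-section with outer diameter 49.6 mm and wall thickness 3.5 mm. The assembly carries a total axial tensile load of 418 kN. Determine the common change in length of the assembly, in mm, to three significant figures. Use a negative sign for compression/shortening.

0.448 mm

A_2 = 506.9 mm².
Equal strain + equilibrium ⇒ each member carries load in proportion to AE: A₁E₁ = 135200000 N, A₂E₂ = 22400000 N, ΣAE = 157600000 N.
δ = PL/ΣAE = 418000·169/157600000 = 0.4481 mm.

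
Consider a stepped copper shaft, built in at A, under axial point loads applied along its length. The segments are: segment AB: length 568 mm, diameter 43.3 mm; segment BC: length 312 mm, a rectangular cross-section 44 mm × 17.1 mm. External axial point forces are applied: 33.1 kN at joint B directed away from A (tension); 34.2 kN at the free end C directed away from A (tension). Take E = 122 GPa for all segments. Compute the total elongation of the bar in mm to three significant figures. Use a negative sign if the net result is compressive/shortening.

0.329 mm

Internal axial forces (sectioning from the free end, tension +): N_BC = 34.2 kN, N_AB = 67.3 kN.
A_AB = 1473 mm².
A_BC = 752.4 mm².
δ_AB = 67300·568/(1473·122000) = 0.2128 mm
δ_BC = 34200·312/(752.4·122000) = 0.1162 mm
δ = Σδ_i = 0.329 mm.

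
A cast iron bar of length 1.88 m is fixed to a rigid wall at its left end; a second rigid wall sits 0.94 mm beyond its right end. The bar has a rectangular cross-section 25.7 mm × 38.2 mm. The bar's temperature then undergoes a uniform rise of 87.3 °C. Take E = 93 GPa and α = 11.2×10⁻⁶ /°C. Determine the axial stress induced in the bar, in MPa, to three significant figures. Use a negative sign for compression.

Free thermal expansion αLΔT = 11.2e-6 · 1880 · 87.3 = 1.838 mm.
The walls engage after the gap closes; constrained expansion = 1.838 − 0.94 = 0.8982 mm.
The walls impose strain ε = −(0.8982)/1880 = -4.7776e-04; σ = Eε = 93000 · -4.7776e-04 = -44.43 MPa.

-44.4 MPa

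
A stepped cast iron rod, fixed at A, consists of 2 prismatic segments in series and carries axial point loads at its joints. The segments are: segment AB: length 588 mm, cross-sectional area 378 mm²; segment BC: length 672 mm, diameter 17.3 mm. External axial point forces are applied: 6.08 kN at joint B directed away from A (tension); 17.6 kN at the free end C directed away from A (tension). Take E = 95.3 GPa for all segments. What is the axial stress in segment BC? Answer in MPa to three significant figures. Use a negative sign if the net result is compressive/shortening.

Internal axial forces (sectioning from the free end, tension +): N_BC = 17.6 kN, N_AB = 23.68 kN.
A_BC = 235.1 mm².
σ_BC = N_BC/A_BC = 17600/235.1 = 74.87 MPa.

74.9 MPa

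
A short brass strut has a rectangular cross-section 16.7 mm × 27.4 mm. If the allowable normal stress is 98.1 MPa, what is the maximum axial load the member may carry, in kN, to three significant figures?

A = 457.6 mm².
P_max = σ_allow · A = 98.1 · 457.6 = 44890 N = 44.89 kN.

44.9 kN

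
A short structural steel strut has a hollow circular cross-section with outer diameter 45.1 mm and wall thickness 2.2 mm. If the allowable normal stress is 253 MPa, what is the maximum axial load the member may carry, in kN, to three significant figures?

A = 296.5 mm².
P_max = σ_allow · A = 253 · 296.5 = 75020 N = 75.02 kN.

75.0 kN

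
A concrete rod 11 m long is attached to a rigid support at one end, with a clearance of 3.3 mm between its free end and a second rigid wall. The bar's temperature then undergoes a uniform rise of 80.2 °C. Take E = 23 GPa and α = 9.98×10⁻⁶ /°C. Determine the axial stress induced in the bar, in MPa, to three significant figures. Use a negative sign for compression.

-11.5 MPa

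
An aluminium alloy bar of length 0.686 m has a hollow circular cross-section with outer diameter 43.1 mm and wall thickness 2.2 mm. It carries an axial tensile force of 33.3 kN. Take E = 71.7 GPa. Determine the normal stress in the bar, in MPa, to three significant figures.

A = 282.7 mm².
σ = N/A = 33300/282.7 = 117.8 MPa.

118 MPa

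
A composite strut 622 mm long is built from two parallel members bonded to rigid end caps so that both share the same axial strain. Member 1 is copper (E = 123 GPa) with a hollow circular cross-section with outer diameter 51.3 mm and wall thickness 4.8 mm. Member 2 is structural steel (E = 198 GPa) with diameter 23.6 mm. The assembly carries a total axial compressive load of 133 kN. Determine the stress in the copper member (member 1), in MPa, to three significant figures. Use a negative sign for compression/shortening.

-94.6 MPa

A_1 = 701.2 mm².
A_2 = 437.4 mm².
Equal strain + equilibrium ⇒ each member carries load in proportion to AE: A₁E₁ = 86250000 N, A₂E₂ = 86610000 N, ΣAE = 172900000 N.
σ₁ = P·E₁/ΣAE = -133000·123000/172900000 = -94.64 MPa.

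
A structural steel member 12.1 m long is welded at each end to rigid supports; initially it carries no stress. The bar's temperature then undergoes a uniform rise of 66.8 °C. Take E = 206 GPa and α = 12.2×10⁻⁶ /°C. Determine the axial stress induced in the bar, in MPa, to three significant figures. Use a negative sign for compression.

Free thermal expansion αLΔT = 12.2e-6 · 12100 · 66.8 = 9.861 mm.
The walls impose strain ε = −(9.861)/12100 = -8.1496e-04; σ = Eε = 206000 · -8.1496e-04 = -167.9 MPa.

-168 MPa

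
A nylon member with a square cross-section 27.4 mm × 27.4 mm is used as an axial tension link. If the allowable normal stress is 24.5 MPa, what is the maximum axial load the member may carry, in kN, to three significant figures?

18.4 kN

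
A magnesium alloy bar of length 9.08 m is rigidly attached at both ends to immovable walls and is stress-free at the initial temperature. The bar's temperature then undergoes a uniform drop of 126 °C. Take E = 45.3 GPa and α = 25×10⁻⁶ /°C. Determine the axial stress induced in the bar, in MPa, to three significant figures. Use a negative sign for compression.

143 MPa

Free thermal expansion αLΔT = 25e-6 · 9080 · -126 = -28.6 mm.
The walls impose strain ε = −(-28.6)/9080 = 3.1500e-03; σ = Eε = 45300 · 3.1500e-03 = 142.7 MPa.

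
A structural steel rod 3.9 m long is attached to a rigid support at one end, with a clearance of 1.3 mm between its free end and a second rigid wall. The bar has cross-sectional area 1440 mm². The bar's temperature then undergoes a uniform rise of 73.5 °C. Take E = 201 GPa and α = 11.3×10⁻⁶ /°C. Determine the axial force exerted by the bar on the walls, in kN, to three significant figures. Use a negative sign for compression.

-144 kN

Free thermal expansion αLΔT = 11.3e-6 · 3900 · 73.5 = 3.239 mm.
The walls engage after the gap closes; constrained expansion = 3.239 − 1.3 = 1.939 mm.
The walls impose strain ε = −(1.939)/3900 = -4.9722e-04; σ = Eε = 201000 · -4.9722e-04 = -99.94 MPa.
Wall reaction R = σ·A = -99.94·1440 = -143900 N = -143.9 kN.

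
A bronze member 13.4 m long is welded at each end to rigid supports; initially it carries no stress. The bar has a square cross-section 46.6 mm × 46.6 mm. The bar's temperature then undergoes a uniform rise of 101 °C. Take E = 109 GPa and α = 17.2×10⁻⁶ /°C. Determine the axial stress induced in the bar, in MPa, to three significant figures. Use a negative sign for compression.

-189 MPa

Free thermal expansion αLΔT = 17.2e-6 · 13400 · 101 = 23.28 mm.
The walls impose strain ε = −(23.28)/13400 = -1.7372e-03; σ = Eε = 109000 · -1.7372e-03 = -189.4 MPa.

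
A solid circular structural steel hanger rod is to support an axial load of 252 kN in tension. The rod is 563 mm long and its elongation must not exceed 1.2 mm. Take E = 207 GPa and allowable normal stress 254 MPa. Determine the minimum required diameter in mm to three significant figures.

Required area A ≥ P/σ_allow = 252000/254 = 992.1 mm².
For a solid circular section, d ≥ √(4A/π) = 35.54 mm.
Elongation limit: A ≥ PL/(Eδ_allow) = 252000·563/(207000·1.2) = 571.2 mm² ⇒ d ≥ 26.97 mm.
The stress limit governs.

35.5 mm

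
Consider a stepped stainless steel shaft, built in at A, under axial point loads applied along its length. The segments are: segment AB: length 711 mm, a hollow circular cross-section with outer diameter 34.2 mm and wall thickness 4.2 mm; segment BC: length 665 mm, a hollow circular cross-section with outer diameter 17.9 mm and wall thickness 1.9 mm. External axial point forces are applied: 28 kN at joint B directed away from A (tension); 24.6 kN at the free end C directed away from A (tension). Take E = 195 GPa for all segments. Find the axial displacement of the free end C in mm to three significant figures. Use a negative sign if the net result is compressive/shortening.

1.36 mm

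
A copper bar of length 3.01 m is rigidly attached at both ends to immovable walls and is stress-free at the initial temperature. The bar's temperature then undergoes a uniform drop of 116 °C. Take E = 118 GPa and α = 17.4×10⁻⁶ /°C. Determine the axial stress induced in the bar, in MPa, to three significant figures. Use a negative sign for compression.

Free thermal expansion αLΔT = 17.4e-6 · 3010 · -116 = -6.075 mm.
The walls impose strain ε = −(-6.075)/3010 = 2.0184e-03; σ = Eε = 118000 · 2.0184e-03 = 238.2 MPa.

238 MPa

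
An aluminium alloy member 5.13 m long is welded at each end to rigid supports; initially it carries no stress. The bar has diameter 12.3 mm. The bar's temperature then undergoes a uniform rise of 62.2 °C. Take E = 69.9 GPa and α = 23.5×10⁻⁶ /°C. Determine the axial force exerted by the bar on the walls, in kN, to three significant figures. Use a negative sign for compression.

Free thermal expansion αLΔT = 23.5e-6 · 5130 · 62.2 = 7.499 mm.
The walls impose strain ε = −(7.499)/5130 = -1.4617e-03; σ = Eε = 69900 · -1.4617e-03 = -102.2 MPa.
Wall reaction R = σ·A = -102.2·118.8 = -12140 N = -12.14 kN.

-12.1 kN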